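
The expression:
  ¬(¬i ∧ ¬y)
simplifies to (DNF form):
i ∨ y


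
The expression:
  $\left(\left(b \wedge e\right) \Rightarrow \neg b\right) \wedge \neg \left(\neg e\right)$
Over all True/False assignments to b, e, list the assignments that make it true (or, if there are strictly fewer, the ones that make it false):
is true only for:
  b=False, e=True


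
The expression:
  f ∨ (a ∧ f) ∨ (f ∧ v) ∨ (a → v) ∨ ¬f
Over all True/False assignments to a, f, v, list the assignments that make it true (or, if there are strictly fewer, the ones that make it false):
is always true.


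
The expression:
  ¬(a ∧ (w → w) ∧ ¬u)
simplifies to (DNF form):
u ∨ ¬a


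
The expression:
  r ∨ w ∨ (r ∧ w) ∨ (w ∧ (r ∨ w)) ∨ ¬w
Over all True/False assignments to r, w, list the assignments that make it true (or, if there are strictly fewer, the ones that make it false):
is always true.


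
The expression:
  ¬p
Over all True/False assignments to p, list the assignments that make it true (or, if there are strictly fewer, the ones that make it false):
is true only for:
  p=False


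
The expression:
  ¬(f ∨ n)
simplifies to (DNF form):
¬f ∧ ¬n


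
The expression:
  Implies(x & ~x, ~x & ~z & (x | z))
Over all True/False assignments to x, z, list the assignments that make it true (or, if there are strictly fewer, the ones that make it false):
is always true.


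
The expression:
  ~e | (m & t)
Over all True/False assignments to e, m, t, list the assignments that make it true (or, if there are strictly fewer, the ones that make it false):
is false only for:
  e=True, m=False, t=False;
  e=True, m=False, t=True;
  e=True, m=True, t=False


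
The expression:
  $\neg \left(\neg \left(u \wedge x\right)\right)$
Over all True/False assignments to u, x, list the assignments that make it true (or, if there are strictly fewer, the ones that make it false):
is true only for:
  u=True, x=True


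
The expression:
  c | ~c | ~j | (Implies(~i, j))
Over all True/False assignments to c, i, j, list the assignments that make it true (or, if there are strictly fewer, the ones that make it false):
is always true.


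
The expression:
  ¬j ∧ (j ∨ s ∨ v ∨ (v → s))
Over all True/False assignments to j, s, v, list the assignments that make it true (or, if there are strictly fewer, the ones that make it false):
is true only for:
  j=False, s=False, v=False;
  j=False, s=False, v=True;
  j=False, s=True, v=False;
  j=False, s=True, v=True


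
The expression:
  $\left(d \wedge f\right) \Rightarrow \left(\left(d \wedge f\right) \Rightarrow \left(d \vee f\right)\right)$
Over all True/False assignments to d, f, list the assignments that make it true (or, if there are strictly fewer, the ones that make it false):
is always true.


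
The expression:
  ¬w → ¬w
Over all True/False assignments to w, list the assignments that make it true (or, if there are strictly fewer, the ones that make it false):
is always true.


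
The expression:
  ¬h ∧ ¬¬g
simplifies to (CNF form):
g ∧ ¬h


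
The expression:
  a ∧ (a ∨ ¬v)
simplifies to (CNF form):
a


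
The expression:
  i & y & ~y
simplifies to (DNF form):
False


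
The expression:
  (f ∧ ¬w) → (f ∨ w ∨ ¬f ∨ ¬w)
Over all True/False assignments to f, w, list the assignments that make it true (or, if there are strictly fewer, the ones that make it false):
is always true.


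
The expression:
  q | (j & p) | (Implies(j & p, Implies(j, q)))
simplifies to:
True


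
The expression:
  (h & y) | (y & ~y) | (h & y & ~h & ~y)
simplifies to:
h & y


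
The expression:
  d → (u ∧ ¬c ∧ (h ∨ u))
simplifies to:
(u ∧ ¬c) ∨ ¬d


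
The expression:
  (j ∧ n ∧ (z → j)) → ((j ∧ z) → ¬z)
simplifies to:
¬j ∨ ¬n ∨ ¬z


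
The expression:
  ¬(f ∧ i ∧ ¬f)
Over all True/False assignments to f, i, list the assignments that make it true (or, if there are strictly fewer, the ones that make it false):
is always true.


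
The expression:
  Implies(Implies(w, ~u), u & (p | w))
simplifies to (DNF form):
(p & u) | (u & w)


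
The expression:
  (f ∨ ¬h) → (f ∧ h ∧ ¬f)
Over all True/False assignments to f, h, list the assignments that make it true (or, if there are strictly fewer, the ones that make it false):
is true only for:
  f=False, h=True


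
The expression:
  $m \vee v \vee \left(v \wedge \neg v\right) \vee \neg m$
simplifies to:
$\text{True}$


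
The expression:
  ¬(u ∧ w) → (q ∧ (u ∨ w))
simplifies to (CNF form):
(q ∨ u) ∧ (q ∨ w) ∧ (u ∨ w)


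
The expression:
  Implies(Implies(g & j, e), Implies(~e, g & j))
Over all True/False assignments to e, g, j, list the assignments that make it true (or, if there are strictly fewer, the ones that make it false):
is false only for:
  e=False, g=False, j=False;
  e=False, g=False, j=True;
  e=False, g=True, j=False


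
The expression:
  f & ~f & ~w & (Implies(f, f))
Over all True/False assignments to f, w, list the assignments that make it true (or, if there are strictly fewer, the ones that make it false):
is never true.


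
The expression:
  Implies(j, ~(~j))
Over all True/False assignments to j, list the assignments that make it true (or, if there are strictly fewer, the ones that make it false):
is always true.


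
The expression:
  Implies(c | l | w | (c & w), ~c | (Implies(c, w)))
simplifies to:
w | ~c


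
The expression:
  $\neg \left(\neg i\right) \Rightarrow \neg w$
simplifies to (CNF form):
$\neg i \vee \neg w$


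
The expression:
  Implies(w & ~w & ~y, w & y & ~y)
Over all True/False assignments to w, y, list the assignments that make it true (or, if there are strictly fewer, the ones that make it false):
is always true.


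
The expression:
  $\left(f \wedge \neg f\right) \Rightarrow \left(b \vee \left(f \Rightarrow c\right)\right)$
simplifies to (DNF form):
$\text{True}$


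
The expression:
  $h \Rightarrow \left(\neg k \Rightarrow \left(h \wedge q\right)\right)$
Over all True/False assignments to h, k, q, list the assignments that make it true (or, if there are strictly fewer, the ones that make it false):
is false only for:
  h=True, k=False, q=False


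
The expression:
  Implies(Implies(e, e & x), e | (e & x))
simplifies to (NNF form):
e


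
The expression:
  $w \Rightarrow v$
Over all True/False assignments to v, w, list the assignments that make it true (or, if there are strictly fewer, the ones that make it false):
is false only for:
  v=False, w=True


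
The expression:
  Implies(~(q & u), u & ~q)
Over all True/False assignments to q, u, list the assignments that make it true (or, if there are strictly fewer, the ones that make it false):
is true only for:
  q=False, u=True;
  q=True, u=True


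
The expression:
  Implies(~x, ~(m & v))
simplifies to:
x | ~m | ~v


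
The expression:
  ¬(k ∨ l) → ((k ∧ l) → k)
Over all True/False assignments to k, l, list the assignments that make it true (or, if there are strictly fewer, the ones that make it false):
is always true.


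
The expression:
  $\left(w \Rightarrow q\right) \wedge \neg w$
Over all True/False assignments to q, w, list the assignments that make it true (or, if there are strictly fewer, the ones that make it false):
is true only for:
  q=False, w=False;
  q=True, w=False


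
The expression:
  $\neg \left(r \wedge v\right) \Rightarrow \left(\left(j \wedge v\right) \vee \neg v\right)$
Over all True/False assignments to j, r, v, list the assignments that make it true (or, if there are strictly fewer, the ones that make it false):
is false only for:
  j=False, r=False, v=True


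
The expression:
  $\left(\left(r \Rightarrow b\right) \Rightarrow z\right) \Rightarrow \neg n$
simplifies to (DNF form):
$\left(b \wedge \neg z\right) \vee \left(\neg r \wedge \neg z\right) \vee \neg n$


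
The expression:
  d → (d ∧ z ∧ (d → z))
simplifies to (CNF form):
z ∨ ¬d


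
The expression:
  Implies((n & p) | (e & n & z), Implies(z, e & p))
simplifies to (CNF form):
(e | ~n | ~p | ~z) & (p | ~e | ~n | ~z)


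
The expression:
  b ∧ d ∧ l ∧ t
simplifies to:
b ∧ d ∧ l ∧ t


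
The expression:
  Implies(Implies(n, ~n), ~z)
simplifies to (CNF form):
n | ~z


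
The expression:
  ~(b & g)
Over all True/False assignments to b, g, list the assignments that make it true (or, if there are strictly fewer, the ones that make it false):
is false only for:
  b=True, g=True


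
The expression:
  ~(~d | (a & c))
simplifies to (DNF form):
(d & ~a) | (d & ~c)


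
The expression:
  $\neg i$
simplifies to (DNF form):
$\neg i$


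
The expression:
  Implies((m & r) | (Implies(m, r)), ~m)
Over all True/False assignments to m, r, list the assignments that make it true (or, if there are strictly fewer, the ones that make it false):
is false only for:
  m=True, r=True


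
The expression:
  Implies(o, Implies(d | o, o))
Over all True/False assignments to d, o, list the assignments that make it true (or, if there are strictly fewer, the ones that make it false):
is always true.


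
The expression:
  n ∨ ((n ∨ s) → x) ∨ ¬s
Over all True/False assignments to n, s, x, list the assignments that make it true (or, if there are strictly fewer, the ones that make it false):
is false only for:
  n=False, s=True, x=False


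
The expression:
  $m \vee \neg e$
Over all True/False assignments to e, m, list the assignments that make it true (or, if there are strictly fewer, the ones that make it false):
is false only for:
  e=True, m=False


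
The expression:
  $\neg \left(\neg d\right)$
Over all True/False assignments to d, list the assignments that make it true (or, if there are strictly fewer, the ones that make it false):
is true only for:
  d=True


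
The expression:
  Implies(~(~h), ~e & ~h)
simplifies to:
~h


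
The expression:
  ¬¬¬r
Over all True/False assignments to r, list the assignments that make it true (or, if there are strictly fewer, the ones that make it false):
is true only for:
  r=False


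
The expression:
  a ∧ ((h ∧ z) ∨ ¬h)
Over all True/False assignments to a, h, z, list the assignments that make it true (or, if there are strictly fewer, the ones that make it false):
is true only for:
  a=True, h=False, z=False;
  a=True, h=False, z=True;
  a=True, h=True, z=True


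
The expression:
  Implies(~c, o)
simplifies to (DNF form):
c | o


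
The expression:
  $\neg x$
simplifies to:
$\neg x$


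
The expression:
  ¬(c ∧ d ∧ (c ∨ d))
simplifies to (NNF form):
¬c ∨ ¬d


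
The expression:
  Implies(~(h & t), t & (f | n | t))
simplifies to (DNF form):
t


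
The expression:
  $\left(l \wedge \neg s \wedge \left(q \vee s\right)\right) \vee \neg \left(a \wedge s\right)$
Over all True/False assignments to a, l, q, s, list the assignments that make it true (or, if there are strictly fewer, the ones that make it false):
is false only for:
  a=True, l=False, q=False, s=True;
  a=True, l=False, q=True, s=True;
  a=True, l=True, q=False, s=True;
  a=True, l=True, q=True, s=True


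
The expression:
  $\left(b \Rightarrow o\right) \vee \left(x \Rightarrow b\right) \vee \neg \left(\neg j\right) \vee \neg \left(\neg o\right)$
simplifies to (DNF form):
$\text{True}$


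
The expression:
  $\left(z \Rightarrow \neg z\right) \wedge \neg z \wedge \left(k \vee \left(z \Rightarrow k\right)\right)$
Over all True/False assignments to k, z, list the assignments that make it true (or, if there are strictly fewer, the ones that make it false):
is true only for:
  k=False, z=False;
  k=True, z=False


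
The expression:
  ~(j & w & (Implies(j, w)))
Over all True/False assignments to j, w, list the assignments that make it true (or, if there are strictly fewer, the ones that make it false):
is false only for:
  j=True, w=True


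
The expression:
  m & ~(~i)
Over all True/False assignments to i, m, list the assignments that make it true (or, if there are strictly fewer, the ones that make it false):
is true only for:
  i=True, m=True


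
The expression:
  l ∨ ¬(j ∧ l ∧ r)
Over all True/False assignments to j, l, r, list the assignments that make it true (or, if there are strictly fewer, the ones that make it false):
is always true.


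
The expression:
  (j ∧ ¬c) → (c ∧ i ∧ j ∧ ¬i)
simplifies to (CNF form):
c ∨ ¬j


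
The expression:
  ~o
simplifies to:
~o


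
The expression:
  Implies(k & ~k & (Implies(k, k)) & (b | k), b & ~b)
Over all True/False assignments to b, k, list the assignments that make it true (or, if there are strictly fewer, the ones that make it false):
is always true.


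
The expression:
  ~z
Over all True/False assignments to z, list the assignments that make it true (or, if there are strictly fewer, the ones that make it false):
is true only for:
  z=False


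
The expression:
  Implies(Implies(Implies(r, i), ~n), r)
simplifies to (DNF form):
n | r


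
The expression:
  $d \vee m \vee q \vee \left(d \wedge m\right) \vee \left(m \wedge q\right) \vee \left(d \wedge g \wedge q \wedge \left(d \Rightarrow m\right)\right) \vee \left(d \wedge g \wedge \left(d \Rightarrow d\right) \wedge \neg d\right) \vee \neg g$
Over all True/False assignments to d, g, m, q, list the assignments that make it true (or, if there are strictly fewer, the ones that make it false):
is false only for:
  d=False, g=True, m=False, q=False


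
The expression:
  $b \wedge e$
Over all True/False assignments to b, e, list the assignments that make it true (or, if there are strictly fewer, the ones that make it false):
is true only for:
  b=True, e=True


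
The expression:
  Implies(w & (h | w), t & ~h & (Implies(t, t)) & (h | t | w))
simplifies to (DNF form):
~w | (t & ~h)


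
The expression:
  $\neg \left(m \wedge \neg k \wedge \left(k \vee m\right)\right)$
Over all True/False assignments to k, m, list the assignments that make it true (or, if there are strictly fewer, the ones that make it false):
is false only for:
  k=False, m=True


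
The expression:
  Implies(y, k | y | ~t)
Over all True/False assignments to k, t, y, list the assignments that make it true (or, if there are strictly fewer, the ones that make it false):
is always true.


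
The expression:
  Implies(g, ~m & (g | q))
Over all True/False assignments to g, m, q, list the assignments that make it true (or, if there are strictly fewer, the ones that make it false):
is false only for:
  g=True, m=True, q=False;
  g=True, m=True, q=True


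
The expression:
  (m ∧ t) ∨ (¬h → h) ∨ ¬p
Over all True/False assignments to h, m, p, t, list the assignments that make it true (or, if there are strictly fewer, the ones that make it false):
is false only for:
  h=False, m=False, p=True, t=False;
  h=False, m=False, p=True, t=True;
  h=False, m=True, p=True, t=False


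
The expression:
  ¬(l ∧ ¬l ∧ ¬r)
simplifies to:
True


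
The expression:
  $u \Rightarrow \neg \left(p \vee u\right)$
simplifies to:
$\neg u$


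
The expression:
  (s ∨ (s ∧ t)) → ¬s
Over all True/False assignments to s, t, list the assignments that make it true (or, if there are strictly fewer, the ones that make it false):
is true only for:
  s=False, t=False;
  s=False, t=True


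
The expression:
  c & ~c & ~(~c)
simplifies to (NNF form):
False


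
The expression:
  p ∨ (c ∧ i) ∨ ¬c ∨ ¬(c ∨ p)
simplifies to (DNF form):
i ∨ p ∨ ¬c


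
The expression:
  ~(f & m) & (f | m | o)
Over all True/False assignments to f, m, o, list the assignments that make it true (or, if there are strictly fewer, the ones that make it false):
is false only for:
  f=False, m=False, o=False;
  f=True, m=True, o=False;
  f=True, m=True, o=True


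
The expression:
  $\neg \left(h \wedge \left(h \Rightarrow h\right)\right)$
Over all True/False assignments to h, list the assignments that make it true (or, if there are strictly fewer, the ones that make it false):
is true only for:
  h=False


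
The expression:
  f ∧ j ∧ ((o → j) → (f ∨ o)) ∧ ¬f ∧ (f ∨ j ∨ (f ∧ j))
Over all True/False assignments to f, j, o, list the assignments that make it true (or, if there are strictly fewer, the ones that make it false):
is never true.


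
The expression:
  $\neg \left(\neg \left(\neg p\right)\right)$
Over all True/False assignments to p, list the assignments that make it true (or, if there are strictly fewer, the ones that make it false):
is true only for:
  p=False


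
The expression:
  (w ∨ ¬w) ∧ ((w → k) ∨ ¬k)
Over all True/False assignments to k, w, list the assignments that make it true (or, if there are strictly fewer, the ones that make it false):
is always true.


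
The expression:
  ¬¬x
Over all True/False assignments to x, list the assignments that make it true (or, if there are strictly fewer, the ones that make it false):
is true only for:
  x=True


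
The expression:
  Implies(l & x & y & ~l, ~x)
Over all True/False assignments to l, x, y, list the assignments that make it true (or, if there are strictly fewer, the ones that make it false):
is always true.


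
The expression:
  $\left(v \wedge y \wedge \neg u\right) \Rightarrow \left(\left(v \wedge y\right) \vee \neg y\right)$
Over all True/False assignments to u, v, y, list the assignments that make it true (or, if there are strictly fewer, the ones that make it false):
is always true.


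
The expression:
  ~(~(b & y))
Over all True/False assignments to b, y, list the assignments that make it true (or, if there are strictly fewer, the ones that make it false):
is true only for:
  b=True, y=True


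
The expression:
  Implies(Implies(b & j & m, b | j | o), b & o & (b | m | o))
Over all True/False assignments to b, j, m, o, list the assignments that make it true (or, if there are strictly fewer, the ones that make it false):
is true only for:
  b=True, j=False, m=False, o=True;
  b=True, j=False, m=True, o=True;
  b=True, j=True, m=False, o=True;
  b=True, j=True, m=True, o=True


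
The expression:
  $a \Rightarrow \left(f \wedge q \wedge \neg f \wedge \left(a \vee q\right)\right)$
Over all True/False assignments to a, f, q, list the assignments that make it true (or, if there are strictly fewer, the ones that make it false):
is true only for:
  a=False, f=False, q=False;
  a=False, f=False, q=True;
  a=False, f=True, q=False;
  a=False, f=True, q=True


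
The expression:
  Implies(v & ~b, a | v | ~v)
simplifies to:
True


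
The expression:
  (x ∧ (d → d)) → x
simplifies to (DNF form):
True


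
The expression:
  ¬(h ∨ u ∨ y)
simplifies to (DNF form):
¬h ∧ ¬u ∧ ¬y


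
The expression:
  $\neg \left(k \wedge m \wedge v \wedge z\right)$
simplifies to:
$\neg k \vee \neg m \vee \neg v \vee \neg z$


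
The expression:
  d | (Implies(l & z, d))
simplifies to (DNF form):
d | ~l | ~z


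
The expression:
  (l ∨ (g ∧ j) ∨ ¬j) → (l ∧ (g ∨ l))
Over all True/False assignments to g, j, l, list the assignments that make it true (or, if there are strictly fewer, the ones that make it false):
is false only for:
  g=False, j=False, l=False;
  g=True, j=False, l=False;
  g=True, j=True, l=False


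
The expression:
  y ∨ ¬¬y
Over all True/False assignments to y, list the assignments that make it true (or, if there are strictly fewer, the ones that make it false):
is true only for:
  y=True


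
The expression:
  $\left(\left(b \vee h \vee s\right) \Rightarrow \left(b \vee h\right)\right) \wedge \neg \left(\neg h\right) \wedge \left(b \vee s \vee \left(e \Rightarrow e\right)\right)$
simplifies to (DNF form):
$h$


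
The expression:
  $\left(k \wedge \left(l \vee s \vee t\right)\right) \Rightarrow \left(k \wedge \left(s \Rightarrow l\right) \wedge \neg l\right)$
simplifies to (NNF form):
$\left(\neg l \wedge \neg s\right) \vee \neg k$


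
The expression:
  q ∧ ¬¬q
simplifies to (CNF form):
q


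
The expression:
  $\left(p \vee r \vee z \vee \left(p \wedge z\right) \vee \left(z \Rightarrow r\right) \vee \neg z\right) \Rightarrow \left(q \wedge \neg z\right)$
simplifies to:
$q \wedge \neg z$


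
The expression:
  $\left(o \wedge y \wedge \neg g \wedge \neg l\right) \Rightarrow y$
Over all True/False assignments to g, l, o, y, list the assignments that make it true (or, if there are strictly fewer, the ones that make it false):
is always true.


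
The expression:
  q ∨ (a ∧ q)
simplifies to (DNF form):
q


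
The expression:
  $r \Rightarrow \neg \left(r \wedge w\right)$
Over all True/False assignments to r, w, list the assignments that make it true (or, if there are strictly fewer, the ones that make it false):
is false only for:
  r=True, w=True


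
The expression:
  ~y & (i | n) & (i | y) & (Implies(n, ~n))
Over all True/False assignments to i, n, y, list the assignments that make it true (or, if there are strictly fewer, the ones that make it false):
is true only for:
  i=True, n=False, y=False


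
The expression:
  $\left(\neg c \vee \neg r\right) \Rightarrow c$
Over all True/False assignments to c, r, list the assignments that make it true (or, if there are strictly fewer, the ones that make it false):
is true only for:
  c=True, r=False;
  c=True, r=True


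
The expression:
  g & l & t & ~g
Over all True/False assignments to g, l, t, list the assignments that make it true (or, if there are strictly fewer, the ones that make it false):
is never true.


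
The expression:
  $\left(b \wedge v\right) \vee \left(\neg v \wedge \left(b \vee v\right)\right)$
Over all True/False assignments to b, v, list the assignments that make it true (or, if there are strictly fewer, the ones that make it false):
is true only for:
  b=True, v=False;
  b=True, v=True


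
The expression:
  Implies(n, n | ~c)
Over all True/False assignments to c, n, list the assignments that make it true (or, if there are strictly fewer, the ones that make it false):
is always true.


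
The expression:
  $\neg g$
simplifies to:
$\neg g$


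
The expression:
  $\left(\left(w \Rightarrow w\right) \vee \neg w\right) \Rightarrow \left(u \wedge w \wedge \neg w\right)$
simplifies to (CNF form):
$\text{False}$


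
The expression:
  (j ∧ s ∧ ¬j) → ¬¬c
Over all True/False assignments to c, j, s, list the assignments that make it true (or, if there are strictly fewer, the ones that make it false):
is always true.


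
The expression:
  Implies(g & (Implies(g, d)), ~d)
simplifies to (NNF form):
~d | ~g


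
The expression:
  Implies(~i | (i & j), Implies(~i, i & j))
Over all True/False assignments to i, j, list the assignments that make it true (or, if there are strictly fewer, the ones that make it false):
is true only for:
  i=True, j=False;
  i=True, j=True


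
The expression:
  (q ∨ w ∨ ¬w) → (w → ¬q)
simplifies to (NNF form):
¬q ∨ ¬w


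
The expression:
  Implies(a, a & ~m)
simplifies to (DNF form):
~a | ~m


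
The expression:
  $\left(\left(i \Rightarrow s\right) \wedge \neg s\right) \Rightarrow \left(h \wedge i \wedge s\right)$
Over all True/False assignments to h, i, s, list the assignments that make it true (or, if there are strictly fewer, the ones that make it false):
is false only for:
  h=False, i=False, s=False;
  h=True, i=False, s=False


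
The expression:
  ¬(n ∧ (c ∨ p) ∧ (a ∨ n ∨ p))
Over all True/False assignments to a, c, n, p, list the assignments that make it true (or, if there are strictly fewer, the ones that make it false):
is false only for:
  a=False, c=False, n=True, p=True;
  a=False, c=True, n=True, p=False;
  a=False, c=True, n=True, p=True;
  a=True, c=False, n=True, p=True;
  a=True, c=True, n=True, p=False;
  a=True, c=True, n=True, p=True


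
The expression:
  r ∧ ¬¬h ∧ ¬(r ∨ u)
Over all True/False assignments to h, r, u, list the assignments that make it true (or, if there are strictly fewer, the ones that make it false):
is never true.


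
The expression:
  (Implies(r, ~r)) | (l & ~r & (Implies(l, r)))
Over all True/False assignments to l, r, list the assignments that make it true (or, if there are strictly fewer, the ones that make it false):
is true only for:
  l=False, r=False;
  l=True, r=False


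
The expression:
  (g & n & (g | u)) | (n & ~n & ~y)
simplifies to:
g & n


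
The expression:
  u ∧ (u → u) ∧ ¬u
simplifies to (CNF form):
False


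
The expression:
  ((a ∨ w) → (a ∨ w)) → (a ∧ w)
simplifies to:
a ∧ w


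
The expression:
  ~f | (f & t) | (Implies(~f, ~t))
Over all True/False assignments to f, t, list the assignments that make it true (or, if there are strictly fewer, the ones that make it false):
is always true.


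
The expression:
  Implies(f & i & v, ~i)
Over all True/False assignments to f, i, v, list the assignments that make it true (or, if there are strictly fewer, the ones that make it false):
is false only for:
  f=True, i=True, v=True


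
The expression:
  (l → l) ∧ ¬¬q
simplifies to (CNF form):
q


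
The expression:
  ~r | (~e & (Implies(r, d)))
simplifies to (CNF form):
(d | ~r) & (~e | ~r)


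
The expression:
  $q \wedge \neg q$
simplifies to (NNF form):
$\text{False}$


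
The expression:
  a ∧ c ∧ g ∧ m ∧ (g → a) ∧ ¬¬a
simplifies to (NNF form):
a ∧ c ∧ g ∧ m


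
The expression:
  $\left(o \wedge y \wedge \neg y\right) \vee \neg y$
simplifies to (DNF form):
$\neg y$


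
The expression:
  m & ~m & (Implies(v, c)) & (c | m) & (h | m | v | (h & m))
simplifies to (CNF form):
False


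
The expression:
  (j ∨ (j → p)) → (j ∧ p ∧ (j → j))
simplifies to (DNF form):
j ∧ p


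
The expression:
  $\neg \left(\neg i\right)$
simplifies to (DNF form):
$i$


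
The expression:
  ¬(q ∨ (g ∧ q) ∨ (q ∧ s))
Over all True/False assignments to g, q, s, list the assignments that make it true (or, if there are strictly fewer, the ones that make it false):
is true only for:
  g=False, q=False, s=False;
  g=False, q=False, s=True;
  g=True, q=False, s=False;
  g=True, q=False, s=True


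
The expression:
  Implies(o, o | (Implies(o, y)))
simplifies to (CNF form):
True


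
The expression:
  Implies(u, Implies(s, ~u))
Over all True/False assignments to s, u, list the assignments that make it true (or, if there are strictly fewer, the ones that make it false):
is false only for:
  s=True, u=True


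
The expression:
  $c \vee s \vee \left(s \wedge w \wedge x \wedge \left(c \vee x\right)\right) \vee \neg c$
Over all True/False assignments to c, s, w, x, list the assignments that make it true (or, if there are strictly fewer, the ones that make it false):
is always true.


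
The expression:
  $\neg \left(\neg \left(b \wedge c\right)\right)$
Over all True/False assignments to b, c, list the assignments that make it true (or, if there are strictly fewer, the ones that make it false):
is true only for:
  b=True, c=True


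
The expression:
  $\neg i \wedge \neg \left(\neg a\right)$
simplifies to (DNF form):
$a \wedge \neg i$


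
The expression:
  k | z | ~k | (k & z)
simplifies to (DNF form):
True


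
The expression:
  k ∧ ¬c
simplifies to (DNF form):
k ∧ ¬c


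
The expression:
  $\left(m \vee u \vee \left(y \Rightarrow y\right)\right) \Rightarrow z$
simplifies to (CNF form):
$z$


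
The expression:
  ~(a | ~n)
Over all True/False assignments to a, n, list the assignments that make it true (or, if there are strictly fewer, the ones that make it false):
is true only for:
  a=False, n=True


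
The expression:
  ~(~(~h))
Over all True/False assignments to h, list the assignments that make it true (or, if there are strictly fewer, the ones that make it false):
is true only for:
  h=False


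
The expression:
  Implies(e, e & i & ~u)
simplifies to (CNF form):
(i | ~e) & (~e | ~u)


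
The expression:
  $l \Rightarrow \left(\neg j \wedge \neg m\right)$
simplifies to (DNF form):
$\left(\neg j \wedge \neg m\right) \vee \neg l$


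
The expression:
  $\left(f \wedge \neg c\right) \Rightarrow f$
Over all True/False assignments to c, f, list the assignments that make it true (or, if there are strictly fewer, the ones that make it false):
is always true.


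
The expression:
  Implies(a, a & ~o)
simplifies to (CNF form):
~a | ~o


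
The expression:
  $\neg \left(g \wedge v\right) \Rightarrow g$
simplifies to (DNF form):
$g$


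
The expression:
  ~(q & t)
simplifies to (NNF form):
~q | ~t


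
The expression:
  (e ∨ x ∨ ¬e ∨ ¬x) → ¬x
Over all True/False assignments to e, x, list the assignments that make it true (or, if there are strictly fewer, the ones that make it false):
is true only for:
  e=False, x=False;
  e=True, x=False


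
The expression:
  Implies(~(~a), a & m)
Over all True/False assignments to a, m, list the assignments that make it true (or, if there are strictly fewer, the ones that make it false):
is false only for:
  a=True, m=False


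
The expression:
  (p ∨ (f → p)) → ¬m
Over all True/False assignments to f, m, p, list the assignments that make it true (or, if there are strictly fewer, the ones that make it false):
is false only for:
  f=False, m=True, p=False;
  f=False, m=True, p=True;
  f=True, m=True, p=True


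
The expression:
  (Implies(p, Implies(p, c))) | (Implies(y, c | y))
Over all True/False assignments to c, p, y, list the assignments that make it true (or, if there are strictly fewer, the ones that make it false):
is always true.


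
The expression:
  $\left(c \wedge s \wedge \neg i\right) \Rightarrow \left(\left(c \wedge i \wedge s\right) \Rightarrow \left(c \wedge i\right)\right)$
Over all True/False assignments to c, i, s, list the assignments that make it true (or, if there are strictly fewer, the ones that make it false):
is always true.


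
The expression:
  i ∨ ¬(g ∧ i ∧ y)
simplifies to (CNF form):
True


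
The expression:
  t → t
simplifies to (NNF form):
True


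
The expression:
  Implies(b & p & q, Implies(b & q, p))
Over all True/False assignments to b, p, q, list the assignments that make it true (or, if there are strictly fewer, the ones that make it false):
is always true.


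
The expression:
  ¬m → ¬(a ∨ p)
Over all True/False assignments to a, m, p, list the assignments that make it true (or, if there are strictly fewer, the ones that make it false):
is false only for:
  a=False, m=False, p=True;
  a=True, m=False, p=False;
  a=True, m=False, p=True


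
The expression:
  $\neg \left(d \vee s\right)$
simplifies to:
$\neg d \wedge \neg s$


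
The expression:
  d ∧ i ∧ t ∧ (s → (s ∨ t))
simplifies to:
d ∧ i ∧ t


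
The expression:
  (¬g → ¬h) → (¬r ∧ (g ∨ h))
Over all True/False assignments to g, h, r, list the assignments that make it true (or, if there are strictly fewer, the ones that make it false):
is true only for:
  g=False, h=True, r=False;
  g=False, h=True, r=True;
  g=True, h=False, r=False;
  g=True, h=True, r=False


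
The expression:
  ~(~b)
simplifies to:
b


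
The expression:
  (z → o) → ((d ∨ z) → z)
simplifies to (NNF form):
z ∨ ¬d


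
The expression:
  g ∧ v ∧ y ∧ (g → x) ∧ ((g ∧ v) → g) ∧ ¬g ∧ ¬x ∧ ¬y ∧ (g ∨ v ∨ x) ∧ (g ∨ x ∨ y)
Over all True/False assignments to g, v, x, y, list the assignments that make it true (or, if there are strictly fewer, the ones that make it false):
is never true.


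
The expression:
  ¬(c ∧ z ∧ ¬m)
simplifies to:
m ∨ ¬c ∨ ¬z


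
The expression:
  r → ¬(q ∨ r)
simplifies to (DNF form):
¬r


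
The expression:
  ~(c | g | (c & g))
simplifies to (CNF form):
~c & ~g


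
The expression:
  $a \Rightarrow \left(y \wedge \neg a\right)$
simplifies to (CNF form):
$\neg a$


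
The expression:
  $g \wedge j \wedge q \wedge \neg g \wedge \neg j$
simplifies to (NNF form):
$\text{False}$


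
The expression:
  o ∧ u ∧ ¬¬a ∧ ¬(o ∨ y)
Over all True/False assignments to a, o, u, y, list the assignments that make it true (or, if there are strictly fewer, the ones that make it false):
is never true.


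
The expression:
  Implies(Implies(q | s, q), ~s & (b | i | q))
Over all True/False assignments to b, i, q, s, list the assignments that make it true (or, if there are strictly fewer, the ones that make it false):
is false only for:
  b=False, i=False, q=False, s=False;
  b=False, i=False, q=True, s=True;
  b=False, i=True, q=True, s=True;
  b=True, i=False, q=True, s=True;
  b=True, i=True, q=True, s=True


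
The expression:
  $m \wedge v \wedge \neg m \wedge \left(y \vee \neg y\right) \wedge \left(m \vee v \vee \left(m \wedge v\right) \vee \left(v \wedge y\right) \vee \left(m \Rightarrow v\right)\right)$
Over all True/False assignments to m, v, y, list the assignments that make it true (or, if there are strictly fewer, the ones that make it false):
is never true.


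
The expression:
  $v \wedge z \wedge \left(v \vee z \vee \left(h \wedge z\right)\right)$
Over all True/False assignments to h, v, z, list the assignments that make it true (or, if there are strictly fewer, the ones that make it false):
is true only for:
  h=False, v=True, z=True;
  h=True, v=True, z=True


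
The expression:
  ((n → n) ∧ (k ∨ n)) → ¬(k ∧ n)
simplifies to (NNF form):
¬k ∨ ¬n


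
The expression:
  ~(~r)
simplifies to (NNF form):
r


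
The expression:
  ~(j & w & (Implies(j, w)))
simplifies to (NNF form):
~j | ~w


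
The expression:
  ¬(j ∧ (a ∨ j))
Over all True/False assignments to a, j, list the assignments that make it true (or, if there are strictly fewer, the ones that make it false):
is true only for:
  a=False, j=False;
  a=True, j=False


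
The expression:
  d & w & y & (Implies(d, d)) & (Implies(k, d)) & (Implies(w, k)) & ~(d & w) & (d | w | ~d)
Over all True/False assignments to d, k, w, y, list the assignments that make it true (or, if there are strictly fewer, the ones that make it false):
is never true.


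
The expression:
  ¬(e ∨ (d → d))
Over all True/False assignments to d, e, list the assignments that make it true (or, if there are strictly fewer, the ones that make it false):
is never true.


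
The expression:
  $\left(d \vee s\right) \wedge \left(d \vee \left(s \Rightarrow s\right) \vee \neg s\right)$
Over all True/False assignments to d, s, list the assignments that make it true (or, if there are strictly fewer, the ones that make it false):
is false only for:
  d=False, s=False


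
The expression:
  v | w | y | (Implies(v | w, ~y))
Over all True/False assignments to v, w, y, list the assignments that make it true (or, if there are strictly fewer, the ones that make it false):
is always true.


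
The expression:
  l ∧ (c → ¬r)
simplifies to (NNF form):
l ∧ (¬c ∨ ¬r)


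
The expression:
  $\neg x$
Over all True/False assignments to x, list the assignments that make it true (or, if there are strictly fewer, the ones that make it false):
is true only for:
  x=False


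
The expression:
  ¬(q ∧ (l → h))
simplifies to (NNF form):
(l ∧ ¬h) ∨ ¬q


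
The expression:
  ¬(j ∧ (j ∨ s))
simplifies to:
¬j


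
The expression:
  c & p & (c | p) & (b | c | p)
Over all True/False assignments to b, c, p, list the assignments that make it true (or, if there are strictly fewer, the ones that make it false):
is true only for:
  b=False, c=True, p=True;
  b=True, c=True, p=True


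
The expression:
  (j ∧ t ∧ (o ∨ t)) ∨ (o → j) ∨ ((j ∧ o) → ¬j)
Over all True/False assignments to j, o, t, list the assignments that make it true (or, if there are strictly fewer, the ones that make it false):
is always true.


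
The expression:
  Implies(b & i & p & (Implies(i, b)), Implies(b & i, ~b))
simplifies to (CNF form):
~b | ~i | ~p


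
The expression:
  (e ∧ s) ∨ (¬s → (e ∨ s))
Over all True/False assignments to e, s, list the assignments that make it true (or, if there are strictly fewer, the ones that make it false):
is false only for:
  e=False, s=False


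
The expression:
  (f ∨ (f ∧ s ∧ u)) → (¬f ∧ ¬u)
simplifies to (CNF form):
¬f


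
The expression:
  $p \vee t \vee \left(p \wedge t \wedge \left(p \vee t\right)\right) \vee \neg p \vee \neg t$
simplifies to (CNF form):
$\text{True}$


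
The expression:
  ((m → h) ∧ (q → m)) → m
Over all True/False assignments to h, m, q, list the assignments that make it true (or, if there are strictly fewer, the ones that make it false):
is false only for:
  h=False, m=False, q=False;
  h=True, m=False, q=False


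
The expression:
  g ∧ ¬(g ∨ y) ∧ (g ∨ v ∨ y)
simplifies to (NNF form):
False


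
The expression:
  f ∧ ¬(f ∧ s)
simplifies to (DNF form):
f ∧ ¬s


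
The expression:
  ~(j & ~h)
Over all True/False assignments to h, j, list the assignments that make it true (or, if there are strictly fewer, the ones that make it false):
is false only for:
  h=False, j=True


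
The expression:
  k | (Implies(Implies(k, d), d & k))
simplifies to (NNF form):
k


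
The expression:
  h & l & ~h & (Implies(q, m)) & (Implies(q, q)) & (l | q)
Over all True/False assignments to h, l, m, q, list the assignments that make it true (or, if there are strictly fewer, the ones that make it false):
is never true.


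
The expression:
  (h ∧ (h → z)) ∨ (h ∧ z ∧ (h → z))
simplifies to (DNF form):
h ∧ z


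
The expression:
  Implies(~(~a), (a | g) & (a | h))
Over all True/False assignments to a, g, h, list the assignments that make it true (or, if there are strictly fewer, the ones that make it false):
is always true.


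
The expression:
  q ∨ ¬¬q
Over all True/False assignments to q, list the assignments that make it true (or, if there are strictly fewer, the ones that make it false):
is true only for:
  q=True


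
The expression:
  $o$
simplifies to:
$o$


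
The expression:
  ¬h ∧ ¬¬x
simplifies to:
x ∧ ¬h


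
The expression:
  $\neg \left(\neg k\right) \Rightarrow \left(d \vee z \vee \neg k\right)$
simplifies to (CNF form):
$d \vee z \vee \neg k$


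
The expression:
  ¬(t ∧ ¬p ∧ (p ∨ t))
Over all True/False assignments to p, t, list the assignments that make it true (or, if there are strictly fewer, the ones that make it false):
is false only for:
  p=False, t=True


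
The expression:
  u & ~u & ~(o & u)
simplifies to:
False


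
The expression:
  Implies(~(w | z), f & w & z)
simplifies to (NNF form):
w | z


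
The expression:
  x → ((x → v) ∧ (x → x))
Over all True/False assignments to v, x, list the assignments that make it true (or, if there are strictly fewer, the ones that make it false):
is false only for:
  v=False, x=True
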